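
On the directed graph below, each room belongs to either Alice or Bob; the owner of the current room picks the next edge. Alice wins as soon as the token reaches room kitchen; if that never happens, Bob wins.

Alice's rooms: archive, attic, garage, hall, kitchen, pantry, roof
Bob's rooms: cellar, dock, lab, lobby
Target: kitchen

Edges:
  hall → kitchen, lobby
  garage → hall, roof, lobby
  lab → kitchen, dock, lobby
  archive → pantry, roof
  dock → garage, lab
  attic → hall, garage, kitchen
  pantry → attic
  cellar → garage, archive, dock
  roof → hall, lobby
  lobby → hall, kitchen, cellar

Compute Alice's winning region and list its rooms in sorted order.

archive, attic, garage, hall, kitchen, pantry, roof

A0 = {kitchen}
A1: add {attic, hall} — hall (Alice) has hall→kitchen; attic (Alice) has attic→kitchen.
A2: add {garage, pantry, roof} — garage (Alice) has garage→hall; pantry (Alice) has pantry→attic; roof (Alice) has roof→hall.
A3: add {archive} — archive (Alice) has archive→pantry.
A4 = A3; e.g. lab (Bob) can still go to dock. Fixed point.
Alice's winning region = {archive, attic, garage, hall, kitchen, pantry, roof}.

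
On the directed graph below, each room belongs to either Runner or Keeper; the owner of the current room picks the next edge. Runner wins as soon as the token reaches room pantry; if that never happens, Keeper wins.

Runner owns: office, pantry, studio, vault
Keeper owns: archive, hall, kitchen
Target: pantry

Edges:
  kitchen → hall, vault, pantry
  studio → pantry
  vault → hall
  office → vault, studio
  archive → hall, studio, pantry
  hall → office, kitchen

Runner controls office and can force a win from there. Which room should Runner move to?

studio

A0 = {pantry}
A1: add {studio} — studio (Runner) has studio→pantry.
A2: add {office} — office (Runner) has office→studio.
A3 = A2; e.g. kitchen (Keeper) can still go to hall. Fixed point.
From office, successor studio is in the attractor (rank 1); the other successor vault is not.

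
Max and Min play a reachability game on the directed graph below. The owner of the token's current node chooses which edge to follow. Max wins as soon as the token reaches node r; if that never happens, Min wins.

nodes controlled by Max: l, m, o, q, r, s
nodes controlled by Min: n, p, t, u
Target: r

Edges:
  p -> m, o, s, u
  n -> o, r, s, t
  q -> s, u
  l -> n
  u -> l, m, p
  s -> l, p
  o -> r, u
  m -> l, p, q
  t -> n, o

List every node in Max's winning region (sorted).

o, r

A0 = {r}
A1: add {o} — o (Max) has o→r.
A2 = A1; e.g. l (Max) has no edge into A1. Fixed point.
Max's winning region = {o, r}.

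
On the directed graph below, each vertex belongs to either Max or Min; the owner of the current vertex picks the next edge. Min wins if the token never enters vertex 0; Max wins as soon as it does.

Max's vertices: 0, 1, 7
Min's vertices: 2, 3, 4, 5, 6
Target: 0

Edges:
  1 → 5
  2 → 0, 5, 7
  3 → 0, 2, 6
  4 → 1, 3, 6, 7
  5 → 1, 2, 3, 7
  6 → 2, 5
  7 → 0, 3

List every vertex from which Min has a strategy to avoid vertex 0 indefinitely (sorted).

1, 2, 3, 4, 5, 6

A0 = {0}
A1: add {7} — 7 (Max) has 7→0.
A2 = A1; e.g. 1 (Max) has no edge into A1. Fixed point.
Max's attractor = {0, 7}; Min avoids the target exactly from the complement.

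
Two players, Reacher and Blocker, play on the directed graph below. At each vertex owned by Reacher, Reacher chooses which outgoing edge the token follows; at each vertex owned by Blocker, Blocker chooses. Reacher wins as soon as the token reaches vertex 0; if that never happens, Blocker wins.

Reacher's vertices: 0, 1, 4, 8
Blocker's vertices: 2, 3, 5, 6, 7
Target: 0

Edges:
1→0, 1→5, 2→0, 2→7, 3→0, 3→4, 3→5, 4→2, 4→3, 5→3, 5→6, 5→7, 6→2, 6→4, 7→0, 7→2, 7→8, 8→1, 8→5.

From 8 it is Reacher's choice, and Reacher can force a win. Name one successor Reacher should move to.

1

A0 = {0}
A1: add {1} — 1 (Reacher) has 1→0.
A2: add {8} — 8 (Reacher) has 8→1.
A3 = A2; e.g. 2 (Blocker) can still go to 7. Fixed point.
From 8, successor 1 is in the attractor (rank 1); the other successor 5 is not.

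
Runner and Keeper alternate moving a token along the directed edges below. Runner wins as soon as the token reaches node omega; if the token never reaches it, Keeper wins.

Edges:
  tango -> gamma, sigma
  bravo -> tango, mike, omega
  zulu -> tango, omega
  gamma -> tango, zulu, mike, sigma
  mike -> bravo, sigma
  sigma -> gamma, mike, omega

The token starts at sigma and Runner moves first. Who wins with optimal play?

Runner

Track states (vertex, player-to-move).
A0 = {(omega,Runner), (omega,Keeper)}
A1: add {(bravo,Runner), (zulu,Runner), (sigma,Runner)}.
(sigma,Runner) ∈ A1 ⇒ Runner forces the target.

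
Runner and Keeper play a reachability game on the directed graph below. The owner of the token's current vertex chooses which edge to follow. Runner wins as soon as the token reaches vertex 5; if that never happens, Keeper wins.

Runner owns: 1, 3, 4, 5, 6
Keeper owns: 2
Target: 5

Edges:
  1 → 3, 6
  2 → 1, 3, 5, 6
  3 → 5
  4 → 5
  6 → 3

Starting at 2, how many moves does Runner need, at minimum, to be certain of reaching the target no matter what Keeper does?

3

A0 = {5}
A1: add {3, 4} — 3 (Runner) has 3→5; 4 (Runner) has 4→5.
A2: add {1, 6} — 1 (Runner) has 1→3; 6 (Runner) has 6→3.
A3: add {2} — 2 (Keeper): all of {1, 3, 5, 6} already in.
A3 = all vertices. Fixed point.
2 enters the attractor at level 3, so Runner can force the target in 3 moves from there.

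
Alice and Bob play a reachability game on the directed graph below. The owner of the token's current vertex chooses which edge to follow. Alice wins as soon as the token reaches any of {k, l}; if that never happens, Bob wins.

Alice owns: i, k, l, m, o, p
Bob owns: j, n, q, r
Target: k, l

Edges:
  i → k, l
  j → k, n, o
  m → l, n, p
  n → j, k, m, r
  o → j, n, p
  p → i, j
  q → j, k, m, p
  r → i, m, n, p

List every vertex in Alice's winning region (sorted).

i, k, l, m, o, p

A0 = {k, l}
A1: add {i, m} — i (Alice) has i→k; m (Alice) has m→l.
A2: add {p} — p (Alice) has p→i.
A3: add {o} — o (Alice) has o→p.
A4 = A3; e.g. j (Bob) can still go to n. Fixed point.
Alice's winning region = {i, k, l, m, o, p}.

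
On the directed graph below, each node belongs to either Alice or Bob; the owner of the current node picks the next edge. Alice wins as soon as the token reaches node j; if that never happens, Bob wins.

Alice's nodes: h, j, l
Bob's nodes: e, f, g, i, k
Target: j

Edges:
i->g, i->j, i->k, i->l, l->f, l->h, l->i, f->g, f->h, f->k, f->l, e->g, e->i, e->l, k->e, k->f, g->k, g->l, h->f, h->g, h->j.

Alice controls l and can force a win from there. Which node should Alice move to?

h

A0 = {j}
A1: add {h} — h (Alice) has h→j.
A2: add {l} — l (Alice) has l→h.
A3 = A2; e.g. e (Bob) can still go to g. Fixed point.
From l, successor h is in the attractor (rank 1); the other successors f, i are not.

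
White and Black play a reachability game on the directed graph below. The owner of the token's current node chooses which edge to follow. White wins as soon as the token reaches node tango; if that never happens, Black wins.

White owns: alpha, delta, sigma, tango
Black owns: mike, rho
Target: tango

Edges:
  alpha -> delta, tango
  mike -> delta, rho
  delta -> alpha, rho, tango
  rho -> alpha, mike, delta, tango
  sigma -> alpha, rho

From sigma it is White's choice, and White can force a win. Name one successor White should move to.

A0 = {tango}
A1: add {alpha, delta} — alpha (White) has alpha→tango; delta (White) has delta→tango.
A2: add {sigma} — sigma (White) has sigma→alpha.
A3 = A2; e.g. mike (Black) can still go to rho. Fixed point.
From sigma, successor alpha is in the attractor (rank 1); the other successor rho is not.

alpha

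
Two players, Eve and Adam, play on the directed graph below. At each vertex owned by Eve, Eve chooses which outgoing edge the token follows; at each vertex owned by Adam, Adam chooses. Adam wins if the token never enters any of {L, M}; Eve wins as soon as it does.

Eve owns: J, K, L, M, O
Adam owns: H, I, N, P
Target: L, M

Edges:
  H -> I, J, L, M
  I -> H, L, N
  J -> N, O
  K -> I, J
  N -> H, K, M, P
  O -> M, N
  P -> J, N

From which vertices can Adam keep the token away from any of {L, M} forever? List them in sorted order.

A0 = {L, M}
A1: add {O} — O (Eve) has O→M.
A2: add {J} — J (Eve) has J→O.
A3: add {K} — K (Eve) has K→J.
A4 = A3; e.g. H (Adam) can still go to I. Fixed point.
Eve's attractor = {J, K, L, M, O}; Adam avoids the target exactly from the complement.

H, I, N, P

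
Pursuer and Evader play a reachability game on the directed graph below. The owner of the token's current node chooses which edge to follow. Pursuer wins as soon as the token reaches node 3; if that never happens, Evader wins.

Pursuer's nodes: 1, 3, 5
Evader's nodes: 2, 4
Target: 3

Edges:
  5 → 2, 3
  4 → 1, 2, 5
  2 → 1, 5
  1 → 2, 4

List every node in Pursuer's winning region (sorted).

A0 = {3}
A1: add {5} — 5 (Pursuer) has 5→3.
A2 = A1; e.g. 1 (Pursuer) has no edge into A1. Fixed point.
Pursuer's winning region = {3, 5}.

3, 5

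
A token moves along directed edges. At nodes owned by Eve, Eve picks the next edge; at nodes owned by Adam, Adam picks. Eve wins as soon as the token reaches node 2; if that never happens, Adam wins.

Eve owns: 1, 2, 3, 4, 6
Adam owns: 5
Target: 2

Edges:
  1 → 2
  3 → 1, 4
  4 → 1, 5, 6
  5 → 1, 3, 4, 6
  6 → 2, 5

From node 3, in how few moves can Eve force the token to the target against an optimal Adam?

A0 = {2}
A1: add {1, 6} — 1 (Eve) has 1→2; 6 (Eve) has 6→2.
A2: add {3, 4} — 3 (Eve) has 3→1; 4 (Eve) has 4→1.
3 enters the attractor at level 2, so Eve can force the target in 2 moves from there.

2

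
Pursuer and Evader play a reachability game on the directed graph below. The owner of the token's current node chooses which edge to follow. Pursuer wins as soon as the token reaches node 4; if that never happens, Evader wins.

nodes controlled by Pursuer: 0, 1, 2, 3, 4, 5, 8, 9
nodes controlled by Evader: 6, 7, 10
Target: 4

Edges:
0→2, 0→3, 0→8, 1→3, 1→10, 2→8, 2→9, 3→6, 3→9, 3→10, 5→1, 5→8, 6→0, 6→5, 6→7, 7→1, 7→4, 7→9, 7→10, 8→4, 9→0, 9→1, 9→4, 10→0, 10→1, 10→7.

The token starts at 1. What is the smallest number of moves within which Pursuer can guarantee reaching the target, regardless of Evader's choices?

3

A0 = {4}
A1: add {8, 9} — 8 (Pursuer) has 8→4; 9 (Pursuer) has 9→4.
A2: add {0, 2, 3, 5} — 0 (Pursuer) has 0→8; 2 (Pursuer) has 2→8; 3 (Pursuer) has 3→9; 5 (Pursuer) has 5→8.
A3: add {1} — 1 (Pursuer) has 1→3.
A4 = A3; e.g. 6 (Evader) can still go to 7. Fixed point.
1 enters the attractor at level 3, so Pursuer can force the target in 3 moves from there.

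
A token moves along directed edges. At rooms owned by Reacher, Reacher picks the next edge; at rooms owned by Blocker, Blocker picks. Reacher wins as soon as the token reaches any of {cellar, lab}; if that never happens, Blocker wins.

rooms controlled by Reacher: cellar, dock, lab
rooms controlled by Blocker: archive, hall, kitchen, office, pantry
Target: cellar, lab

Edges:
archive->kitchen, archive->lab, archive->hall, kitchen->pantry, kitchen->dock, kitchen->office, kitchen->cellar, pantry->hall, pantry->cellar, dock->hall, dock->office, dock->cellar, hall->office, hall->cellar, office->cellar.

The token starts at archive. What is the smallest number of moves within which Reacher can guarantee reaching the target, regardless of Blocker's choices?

A0 = {cellar, lab}
A1: add {dock, office} — dock (Reacher) has dock→cellar; office (Blocker): all of {cellar} already in.
A2: add {hall} — hall (Blocker): all of {office, cellar} already in.
A3: add {pantry} — pantry (Blocker): all of {hall, cellar} already in.
A4: add {kitchen} — kitchen (Blocker): all of {pantry, dock, office, cellar} already in.
A5: add {archive} — archive (Blocker): all of {kitchen, lab, hall} already in.
A5 = all vertices. Fixed point.
archive enters the attractor at level 5, so Reacher can force the target in 5 moves from there.

5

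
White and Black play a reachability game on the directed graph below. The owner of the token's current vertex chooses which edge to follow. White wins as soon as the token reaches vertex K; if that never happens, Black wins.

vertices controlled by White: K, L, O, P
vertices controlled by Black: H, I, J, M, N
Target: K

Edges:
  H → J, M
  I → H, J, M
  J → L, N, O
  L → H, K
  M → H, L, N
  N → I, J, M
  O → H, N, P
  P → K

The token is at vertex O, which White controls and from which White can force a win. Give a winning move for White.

A0 = {K}
A1: add {L, P} — L (White) has L→K; P (White) has P→K.
A2: add {O} — O (White) has O→P.
A3 = A2; e.g. H (Black) can still go to J. Fixed point.
From O, successor P is in the attractor (rank 1); the other successors H, N are not.

P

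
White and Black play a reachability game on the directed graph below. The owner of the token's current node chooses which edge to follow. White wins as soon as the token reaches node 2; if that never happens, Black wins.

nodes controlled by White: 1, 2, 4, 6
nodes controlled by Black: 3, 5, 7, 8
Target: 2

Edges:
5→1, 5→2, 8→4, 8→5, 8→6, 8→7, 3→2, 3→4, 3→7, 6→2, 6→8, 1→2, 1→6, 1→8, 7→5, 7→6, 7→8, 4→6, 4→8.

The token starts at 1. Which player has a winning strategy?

A0 = {2}
A1: add {1, 6} — 1 (White) has 1→2; 6 (White) has 6→2.
1 ∈ A1, so White can force the target.

White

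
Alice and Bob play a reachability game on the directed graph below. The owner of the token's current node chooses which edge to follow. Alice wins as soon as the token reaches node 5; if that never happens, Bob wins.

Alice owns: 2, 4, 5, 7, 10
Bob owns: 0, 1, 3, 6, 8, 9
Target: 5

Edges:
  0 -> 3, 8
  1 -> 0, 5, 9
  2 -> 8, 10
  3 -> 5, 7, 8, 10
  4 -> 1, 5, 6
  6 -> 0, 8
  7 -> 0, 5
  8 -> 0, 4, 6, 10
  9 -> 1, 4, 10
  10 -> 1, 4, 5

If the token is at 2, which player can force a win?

Alice

A0 = {5}
A1: add {4, 7, 10} — 4 (Alice) has 4→5; 7 (Alice) has 7→5; 10 (Alice) has 10→5.
A2: add {2} — 2 (Alice) has 2→10.
A3 = A2; e.g. 0 (Bob) can still go to 3. Fixed point.
2 ∈ A2, so Alice can force the target.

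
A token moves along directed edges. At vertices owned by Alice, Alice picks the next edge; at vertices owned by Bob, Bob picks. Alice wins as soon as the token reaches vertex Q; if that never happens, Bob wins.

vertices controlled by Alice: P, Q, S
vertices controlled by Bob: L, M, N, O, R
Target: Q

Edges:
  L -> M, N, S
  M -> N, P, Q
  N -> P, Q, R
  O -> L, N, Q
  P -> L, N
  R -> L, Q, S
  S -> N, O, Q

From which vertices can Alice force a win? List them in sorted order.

Q, S

A0 = {Q}
A1: add {S} — S (Alice) has S→Q.
A2 = A1; e.g. L (Bob) can still go to M. Fixed point.
Alice's winning region = {Q, S}.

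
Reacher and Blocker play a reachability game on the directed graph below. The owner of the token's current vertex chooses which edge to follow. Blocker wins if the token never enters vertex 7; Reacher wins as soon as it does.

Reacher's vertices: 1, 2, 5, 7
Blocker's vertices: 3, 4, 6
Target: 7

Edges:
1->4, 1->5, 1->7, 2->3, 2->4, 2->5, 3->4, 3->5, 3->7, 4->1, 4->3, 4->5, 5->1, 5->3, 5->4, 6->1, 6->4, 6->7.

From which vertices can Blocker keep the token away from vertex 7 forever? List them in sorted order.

3, 4, 6

A0 = {7}
A1: add {1} — 1 (Reacher) has 1→7.
A2: add {5} — 5 (Reacher) has 5→1.
A3: add {2} — 2 (Reacher) has 2→5.
A4 = A3; e.g. 3 (Blocker) can still go to 4. Fixed point.
Reacher's attractor = {1, 2, 5, 7}; Blocker avoids the target exactly from the complement.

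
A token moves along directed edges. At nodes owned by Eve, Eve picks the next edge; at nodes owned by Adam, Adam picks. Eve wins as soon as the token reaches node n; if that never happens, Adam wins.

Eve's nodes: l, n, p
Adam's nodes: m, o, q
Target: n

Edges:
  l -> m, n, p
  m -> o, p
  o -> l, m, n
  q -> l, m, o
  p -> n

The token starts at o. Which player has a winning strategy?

Adam

A0 = {n}
A1: add {l, p} — l (Eve) has l→n; p (Eve) has p→n.
A2 = A1; e.g. m (Adam) can still go to o. Fixed point.
o never enters the attractor, so Adam can avoid the target forever.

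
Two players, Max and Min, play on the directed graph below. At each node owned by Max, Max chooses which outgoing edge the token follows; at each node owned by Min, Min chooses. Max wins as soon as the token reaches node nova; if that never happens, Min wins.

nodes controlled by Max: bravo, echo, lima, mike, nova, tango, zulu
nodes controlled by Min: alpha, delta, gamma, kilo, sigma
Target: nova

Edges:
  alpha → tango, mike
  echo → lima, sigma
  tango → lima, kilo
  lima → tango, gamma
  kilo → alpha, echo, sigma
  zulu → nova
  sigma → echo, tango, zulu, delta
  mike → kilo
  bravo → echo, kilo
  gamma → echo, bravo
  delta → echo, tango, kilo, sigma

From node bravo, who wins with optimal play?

Min

A0 = {nova}
A1: add {zulu} — zulu (Max) has zulu→nova.
A2 = A1; e.g. alpha (Min) can still go to tango. Fixed point.
bravo never enters the attractor, so Min can avoid the target forever.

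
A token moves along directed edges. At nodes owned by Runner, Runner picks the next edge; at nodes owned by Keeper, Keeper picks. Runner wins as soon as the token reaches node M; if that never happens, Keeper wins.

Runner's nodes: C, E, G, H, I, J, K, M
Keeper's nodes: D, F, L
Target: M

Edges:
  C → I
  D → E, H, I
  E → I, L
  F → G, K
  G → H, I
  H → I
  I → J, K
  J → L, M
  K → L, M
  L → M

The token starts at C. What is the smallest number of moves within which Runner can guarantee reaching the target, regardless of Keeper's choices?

A0 = {M}
A1: add {J, K, L} — J (Runner) has J→M; K (Runner) has K→M; L (Keeper): all of {M} already in.
A2: add {E, I} — E (Runner) has E→L; I (Runner) has I→J.
A3: add {C, G, H} — C (Runner) has C→I; G (Runner) has G→I; H (Runner) has H→I.
C enters the attractor at level 3, so Runner can force the target in 3 moves from there.

3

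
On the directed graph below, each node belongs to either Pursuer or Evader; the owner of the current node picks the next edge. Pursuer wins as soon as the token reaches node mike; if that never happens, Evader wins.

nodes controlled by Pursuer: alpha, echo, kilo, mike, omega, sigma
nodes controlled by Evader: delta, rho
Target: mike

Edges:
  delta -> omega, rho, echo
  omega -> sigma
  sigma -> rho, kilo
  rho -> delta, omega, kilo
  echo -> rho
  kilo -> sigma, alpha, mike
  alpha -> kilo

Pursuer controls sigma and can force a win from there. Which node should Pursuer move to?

A0 = {mike}
A1: add {kilo} — kilo (Pursuer) has kilo→mike.
A2: add {alpha, sigma} — sigma (Pursuer) has sigma→kilo; alpha (Pursuer) has alpha→kilo.
A3: add {omega} — omega (Pursuer) has omega→sigma.
A4 = A3; e.g. delta (Evader) can still go to rho. Fixed point.
From sigma, successor kilo is in the attractor (rank 1); the other successor rho is not.

kilo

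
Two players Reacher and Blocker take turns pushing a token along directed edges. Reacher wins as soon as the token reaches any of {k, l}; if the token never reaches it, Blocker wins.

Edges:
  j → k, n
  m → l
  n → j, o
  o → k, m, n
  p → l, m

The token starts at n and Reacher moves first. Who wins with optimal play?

Track states (vertex, player-to-move).
A0 = {(k,Reacher), (k,Blocker), (l,Reacher), (l,Blocker)}
A1: add {(j,Reacher), (m,Reacher), (m,Blocker), (o,Reacher), (p,Reacher)}.
A2: add {(n,Blocker), (p,Blocker)}.
A3 = A2; e.g. (j,Blocker) stays out. (n,Reacher) never enters ⇒ Blocker avoids the target.

Blocker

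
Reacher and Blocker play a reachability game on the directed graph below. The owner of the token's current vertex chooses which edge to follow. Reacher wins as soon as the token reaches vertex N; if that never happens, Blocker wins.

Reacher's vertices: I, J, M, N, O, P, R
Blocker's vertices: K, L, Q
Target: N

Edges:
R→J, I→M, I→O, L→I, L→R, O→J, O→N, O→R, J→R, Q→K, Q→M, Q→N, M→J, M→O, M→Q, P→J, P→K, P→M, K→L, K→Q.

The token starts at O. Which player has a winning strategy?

A0 = {N}
A1: add {O} — O (Reacher) has O→N.
O ∈ A1, so Reacher can force the target.

Reacher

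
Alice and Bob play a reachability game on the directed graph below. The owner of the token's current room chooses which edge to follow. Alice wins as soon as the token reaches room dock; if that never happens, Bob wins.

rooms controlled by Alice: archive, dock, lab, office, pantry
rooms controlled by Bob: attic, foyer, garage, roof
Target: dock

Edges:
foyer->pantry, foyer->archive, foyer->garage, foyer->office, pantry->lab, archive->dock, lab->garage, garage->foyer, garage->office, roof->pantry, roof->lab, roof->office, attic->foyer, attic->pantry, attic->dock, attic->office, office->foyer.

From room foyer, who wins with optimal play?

A0 = {dock}
A1: add {archive} — archive (Alice) has archive→dock.
A2 = A1; e.g. foyer (Bob) can still go to pantry. Fixed point.
foyer never enters the attractor, so Bob can avoid the target forever.

Bob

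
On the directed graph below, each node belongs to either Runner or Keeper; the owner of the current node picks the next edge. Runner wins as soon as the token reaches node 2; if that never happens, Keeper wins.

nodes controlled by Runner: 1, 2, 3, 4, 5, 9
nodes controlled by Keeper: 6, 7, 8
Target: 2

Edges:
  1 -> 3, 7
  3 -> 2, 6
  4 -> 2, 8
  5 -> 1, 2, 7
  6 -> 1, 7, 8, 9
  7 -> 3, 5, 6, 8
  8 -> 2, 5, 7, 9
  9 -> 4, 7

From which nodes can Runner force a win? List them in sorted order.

A0 = {2}
A1: add {3, 4, 5} — 3 (Runner) has 3→2; 4 (Runner) has 4→2; 5 (Runner) has 5→2.
A2: add {1, 9} — 1 (Runner) has 1→3; 9 (Runner) has 9→4.
A3 = A2; e.g. 6 (Keeper) can still go to 7. Fixed point.
Runner's winning region = {1, 2, 3, 4, 5, 9}.

1, 2, 3, 4, 5, 9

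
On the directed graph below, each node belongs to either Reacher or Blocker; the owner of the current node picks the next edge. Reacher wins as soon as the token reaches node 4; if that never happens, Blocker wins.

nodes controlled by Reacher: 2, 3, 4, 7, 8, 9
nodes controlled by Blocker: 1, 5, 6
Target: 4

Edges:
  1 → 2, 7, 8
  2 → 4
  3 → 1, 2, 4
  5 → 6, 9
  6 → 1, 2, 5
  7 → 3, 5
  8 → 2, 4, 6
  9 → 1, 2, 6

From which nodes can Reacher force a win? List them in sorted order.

1, 2, 3, 4, 7, 8, 9

A0 = {4}
A1: add {2, 3, 8} — 2 (Reacher) has 2→4; 3 (Reacher) has 3→4; 8 (Reacher) has 8→4.
A2: add {7, 9} — 7 (Reacher) has 7→3; 9 (Reacher) has 9→2.
A3: add {1} — 1 (Blocker): all of {2, 7, 8} already in.
A4 = A3; e.g. 5 (Blocker) can still go to 6. Fixed point.
Reacher's winning region = {1, 2, 3, 4, 7, 8, 9}.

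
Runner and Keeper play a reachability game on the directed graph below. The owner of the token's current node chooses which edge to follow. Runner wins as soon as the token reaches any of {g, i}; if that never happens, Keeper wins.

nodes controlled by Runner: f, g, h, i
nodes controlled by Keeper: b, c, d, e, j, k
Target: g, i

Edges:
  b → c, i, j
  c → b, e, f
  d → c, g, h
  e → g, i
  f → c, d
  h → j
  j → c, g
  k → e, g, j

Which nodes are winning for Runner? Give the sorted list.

A0 = {g, i}
A1: add {e} — e (Keeper): all of {g, i} already in.
A2 = A1; e.g. b (Keeper) can still go to c. Fixed point.
Runner's winning region = {e, g, i}.

e, g, i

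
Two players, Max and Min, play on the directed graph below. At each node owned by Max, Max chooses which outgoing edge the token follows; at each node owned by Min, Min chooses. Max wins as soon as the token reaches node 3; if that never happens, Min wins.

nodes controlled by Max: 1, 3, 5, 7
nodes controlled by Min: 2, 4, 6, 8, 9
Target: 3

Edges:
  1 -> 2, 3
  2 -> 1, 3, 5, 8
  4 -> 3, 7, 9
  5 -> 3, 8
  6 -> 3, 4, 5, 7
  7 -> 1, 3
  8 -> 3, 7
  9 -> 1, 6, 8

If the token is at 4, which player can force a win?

Min

A0 = {3}
A1: add {1, 5, 7} — 1 (Max) has 1→3; 5 (Max) has 5→3; 7 (Max) has 7→3.
A2: add {8} — 8 (Min): all of {3, 7} already in.
A3: add {2} — 2 (Min): all of {1, 3, 5, 8} already in.
A4 = A3; e.g. 4 (Min) can still go to 9. Fixed point.
4 never enters the attractor, so Min can avoid the target forever.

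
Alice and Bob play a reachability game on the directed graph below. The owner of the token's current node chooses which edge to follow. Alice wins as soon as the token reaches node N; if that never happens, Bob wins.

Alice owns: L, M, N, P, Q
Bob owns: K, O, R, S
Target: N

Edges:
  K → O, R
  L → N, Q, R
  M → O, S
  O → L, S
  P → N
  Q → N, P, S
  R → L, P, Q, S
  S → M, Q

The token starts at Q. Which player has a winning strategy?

A0 = {N}
A1: add {L, P, Q} — L (Alice) has L→N; P (Alice) has P→N; Q (Alice) has Q→N.
A2 = A1; e.g. K (Bob) can still go to O. Fixed point.
Q ∈ A1, so Alice can force the target.

Alice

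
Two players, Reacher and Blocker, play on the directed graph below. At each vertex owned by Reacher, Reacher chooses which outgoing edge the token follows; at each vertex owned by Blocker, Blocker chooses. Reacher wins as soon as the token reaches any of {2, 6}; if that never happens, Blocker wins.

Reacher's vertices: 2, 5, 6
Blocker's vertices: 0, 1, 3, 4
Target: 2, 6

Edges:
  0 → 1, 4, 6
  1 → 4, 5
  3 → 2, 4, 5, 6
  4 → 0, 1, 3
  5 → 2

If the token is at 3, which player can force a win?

Blocker

A0 = {2, 6}
A1: add {5} — 5 (Reacher) has 5→2.
A2 = A1; e.g. 0 (Blocker) can still go to 1. Fixed point.
3 never enters the attractor, so Blocker can avoid the target forever.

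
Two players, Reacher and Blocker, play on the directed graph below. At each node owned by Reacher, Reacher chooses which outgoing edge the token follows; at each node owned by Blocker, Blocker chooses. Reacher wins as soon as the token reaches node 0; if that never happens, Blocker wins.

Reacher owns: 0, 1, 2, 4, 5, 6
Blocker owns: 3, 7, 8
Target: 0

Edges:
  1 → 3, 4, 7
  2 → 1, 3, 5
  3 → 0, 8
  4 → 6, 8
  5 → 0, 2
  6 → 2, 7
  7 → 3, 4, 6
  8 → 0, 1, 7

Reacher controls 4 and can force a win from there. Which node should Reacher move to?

6

A0 = {0}
A1: add {5} — 5 (Reacher) has 5→0.
A2: add {2} — 2 (Reacher) has 2→5.
A3: add {6} — 6 (Reacher) has 6→2.
A4: add {4} — 4 (Reacher) has 4→6.
A5: add {1} — 1 (Reacher) has 1→4.
A6 = A5; e.g. 3 (Blocker) can still go to 8. Fixed point.
From 4, successor 6 is in the attractor (rank 3); the other successor 8 is not.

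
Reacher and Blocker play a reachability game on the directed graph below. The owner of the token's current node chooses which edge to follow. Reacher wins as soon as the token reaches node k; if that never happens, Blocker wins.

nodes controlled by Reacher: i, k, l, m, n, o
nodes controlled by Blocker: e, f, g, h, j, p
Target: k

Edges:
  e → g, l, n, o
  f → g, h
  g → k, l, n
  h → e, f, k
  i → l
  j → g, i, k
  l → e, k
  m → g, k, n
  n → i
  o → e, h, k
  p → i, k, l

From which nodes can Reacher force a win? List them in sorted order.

e, g, i, j, k, l, m, n, o, p

A0 = {k}
A1: add {l, m, o} — l (Reacher) has l→k; m (Reacher) has m→k; o (Reacher) has o→k.
A2: add {i} — i (Reacher) has i→l.
A3: add {n, p} — n (Reacher) has n→i; p (Blocker): all of {i, k, l} already in.
A4: add {g} — g (Blocker): all of {k, l, n} already in.
A5: add {e, j} — e (Blocker): all of {g, l, n, o} already in; j (Blocker): all of {g, i, k} already in.
A6 = A5; e.g. f (Blocker) can still go to h. Fixed point.
Reacher's winning region = {e, g, i, j, k, l, m, n, o, p}.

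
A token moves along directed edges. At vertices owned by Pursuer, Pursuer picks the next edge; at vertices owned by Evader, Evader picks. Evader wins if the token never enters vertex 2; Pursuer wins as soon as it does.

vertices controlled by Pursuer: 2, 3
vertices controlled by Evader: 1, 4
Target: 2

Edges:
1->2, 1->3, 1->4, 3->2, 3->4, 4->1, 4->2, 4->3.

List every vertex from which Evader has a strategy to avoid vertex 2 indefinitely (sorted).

1, 4

A0 = {2}
A1: add {3} — 3 (Pursuer) has 3→2.
A2 = A1; e.g. 1 (Evader) can still go to 4. Fixed point.
Pursuer's attractor = {2, 3}; Evader avoids the target exactly from the complement.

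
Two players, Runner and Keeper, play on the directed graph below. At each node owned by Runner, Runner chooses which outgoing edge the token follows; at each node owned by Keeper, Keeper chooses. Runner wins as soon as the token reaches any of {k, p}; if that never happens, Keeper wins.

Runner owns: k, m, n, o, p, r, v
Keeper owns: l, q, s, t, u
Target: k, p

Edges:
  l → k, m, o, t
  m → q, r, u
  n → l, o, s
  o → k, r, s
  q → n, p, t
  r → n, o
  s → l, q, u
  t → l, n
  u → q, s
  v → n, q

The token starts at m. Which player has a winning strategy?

Runner

A0 = {k, p}
A1: add {o} — o (Runner) has o→k.
A2: add {n, r} — n (Runner) has n→o; r (Runner) has r→o.
A3: add {m, v} — m (Runner) has m→r; v (Runner) has v→n.
A4 = A3; e.g. l (Keeper) can still go to t. Fixed point.
m ∈ A3, so Runner can force the target.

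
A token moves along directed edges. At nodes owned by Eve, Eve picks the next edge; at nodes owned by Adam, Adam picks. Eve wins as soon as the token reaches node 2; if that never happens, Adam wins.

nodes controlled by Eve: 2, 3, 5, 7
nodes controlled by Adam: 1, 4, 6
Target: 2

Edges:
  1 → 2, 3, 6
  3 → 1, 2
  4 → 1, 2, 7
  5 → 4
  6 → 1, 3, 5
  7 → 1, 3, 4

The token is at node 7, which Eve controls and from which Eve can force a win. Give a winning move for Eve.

A0 = {2}
A1: add {3} — 3 (Eve) has 3→2.
A2: add {7} — 7 (Eve) has 7→3.
A3 = A2; e.g. 1 (Adam) can still go to 6. Fixed point.
From 7, successor 3 is in the attractor (rank 1); the other successors 1, 4 are not.

3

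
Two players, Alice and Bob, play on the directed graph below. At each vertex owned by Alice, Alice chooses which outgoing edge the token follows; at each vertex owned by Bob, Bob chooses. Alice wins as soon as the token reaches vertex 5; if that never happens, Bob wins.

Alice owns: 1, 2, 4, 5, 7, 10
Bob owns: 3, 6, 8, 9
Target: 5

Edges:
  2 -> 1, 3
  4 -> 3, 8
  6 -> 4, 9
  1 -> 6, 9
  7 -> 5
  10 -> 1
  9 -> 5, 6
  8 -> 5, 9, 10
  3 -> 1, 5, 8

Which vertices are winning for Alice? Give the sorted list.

5, 7

A0 = {5}
A1: add {7} — 7 (Alice) has 7→5.
A2 = A1; e.g. 1 (Alice) has no edge into A1. Fixed point.
Alice's winning region = {5, 7}.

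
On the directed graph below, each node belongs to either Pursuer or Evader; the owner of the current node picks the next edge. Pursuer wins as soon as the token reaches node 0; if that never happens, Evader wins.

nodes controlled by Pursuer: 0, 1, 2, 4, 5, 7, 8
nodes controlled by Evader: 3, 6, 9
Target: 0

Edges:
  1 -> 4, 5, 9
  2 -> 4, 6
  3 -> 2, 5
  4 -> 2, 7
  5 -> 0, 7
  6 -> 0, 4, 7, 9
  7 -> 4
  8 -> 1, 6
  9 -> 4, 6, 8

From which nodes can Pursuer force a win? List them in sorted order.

0, 1, 5, 8

A0 = {0}
A1: add {5} — 5 (Pursuer) has 5→0.
A2: add {1} — 1 (Pursuer) has 1→5.
A3: add {8} — 8 (Pursuer) has 8→1.
A4 = A3; e.g. 2 (Pursuer) has no edge into A3. Fixed point.
Pursuer's winning region = {0, 1, 5, 8}.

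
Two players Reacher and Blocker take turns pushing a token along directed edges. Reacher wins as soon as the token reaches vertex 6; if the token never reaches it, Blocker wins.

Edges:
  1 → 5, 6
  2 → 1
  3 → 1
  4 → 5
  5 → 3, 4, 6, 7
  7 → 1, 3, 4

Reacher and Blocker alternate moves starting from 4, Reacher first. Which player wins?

Track states (vertex, player-to-move).
A0 = {(6,Reacher), (6,Blocker)}
A1: add {(1,Reacher), (5,Reacher)}.
A2: add {(1,Blocker), (2,Blocker), (3,Blocker), (4,Blocker)}.
A3: add {(2,Reacher), (3,Reacher), (7,Reacher)}.
A4 = A3; e.g. (4,Reacher) stays out. (4,Reacher) never enters ⇒ Blocker avoids the target.

Blocker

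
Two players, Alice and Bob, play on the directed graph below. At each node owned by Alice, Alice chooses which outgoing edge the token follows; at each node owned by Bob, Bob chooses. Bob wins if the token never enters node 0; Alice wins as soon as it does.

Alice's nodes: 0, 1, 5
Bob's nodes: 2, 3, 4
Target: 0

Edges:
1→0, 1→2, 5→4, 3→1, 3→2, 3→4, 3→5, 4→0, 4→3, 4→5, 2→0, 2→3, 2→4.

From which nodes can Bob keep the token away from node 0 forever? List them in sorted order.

2, 3, 4, 5

A0 = {0}
A1: add {1} — 1 (Alice) has 1→0.
A2 = A1; e.g. 2 (Bob) can still go to 3. Fixed point.
Alice's attractor = {0, 1}; Bob avoids the target exactly from the complement.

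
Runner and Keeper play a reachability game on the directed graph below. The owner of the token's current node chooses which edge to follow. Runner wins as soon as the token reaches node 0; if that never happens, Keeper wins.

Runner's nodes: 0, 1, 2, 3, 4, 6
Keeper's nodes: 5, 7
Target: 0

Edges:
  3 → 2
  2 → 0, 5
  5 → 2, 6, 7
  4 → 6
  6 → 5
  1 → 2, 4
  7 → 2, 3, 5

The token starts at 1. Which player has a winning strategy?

A0 = {0}
A1: add {2} — 2 (Runner) has 2→0.
A2: add {1, 3} — 1 (Runner) has 1→2; 3 (Runner) has 3→2.
A3 = A2; e.g. 4 (Runner) has no edge into A2. Fixed point.
1 ∈ A2, so Runner can force the target.

Runner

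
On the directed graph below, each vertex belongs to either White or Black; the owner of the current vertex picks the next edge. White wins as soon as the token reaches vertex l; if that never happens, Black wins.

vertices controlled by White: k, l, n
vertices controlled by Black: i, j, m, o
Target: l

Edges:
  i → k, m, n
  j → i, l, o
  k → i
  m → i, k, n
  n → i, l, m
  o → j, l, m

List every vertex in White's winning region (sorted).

l, n

A0 = {l}
A1: add {n} — n (White) has n→l.
A2 = A1; e.g. i (Black) can still go to k. Fixed point.
White's winning region = {l, n}.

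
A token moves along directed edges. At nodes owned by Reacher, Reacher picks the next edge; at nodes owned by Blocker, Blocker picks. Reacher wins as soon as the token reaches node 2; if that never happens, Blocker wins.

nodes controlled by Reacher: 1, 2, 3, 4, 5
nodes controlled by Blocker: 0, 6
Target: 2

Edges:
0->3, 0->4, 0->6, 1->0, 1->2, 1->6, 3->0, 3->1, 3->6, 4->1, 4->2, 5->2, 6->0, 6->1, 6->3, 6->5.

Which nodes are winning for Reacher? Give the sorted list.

1, 2, 3, 4, 5

A0 = {2}
A1: add {1, 4, 5} — 1 (Reacher) has 1→2; 4 (Reacher) has 4→2; 5 (Reacher) has 5→2.
A2: add {3} — 3 (Reacher) has 3→1.
A3 = A2; e.g. 0 (Blocker) can still go to 6. Fixed point.
Reacher's winning region = {1, 2, 3, 4, 5}.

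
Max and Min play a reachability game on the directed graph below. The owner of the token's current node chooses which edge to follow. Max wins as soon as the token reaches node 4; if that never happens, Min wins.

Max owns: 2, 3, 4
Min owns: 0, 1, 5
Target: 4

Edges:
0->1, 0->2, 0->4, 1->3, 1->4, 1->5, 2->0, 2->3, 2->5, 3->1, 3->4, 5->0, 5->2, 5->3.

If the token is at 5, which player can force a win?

Min

A0 = {4}
A1: add {3} — 3 (Max) has 3→4.
A2: add {2} — 2 (Max) has 2→3.
A3 = A2; e.g. 0 (Min) can still go to 1. Fixed point.
5 never enters the attractor, so Min can avoid the target forever.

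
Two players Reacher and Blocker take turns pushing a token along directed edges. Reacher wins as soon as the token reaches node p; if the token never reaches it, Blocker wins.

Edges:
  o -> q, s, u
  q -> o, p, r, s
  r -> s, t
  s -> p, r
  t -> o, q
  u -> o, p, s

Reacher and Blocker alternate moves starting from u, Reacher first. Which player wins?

Reacher

Track states (vertex, player-to-move).
A0 = {(p,Reacher), (p,Blocker)}
A1: add {(q,Reacher), (s,Reacher), (u,Reacher)}.
(u,Reacher) ∈ A1 ⇒ Reacher forces the target.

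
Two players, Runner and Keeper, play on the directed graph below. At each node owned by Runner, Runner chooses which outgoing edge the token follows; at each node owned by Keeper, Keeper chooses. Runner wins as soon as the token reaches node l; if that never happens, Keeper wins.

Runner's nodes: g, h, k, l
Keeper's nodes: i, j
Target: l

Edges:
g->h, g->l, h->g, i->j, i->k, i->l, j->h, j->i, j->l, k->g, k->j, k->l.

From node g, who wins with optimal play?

A0 = {l}
A1: add {g, k} — g (Runner) has g→l; k (Runner) has k→l.
g ∈ A1, so Runner can force the target.

Runner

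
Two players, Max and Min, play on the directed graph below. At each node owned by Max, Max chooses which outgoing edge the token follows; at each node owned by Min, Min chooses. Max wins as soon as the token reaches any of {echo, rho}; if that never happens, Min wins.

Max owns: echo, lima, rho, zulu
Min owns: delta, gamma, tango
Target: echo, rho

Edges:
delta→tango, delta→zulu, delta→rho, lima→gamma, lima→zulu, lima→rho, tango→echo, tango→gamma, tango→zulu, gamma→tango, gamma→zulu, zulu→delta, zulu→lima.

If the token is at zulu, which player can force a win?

Max

A0 = {echo, rho}
A1: add {lima} — lima (Max) has lima→rho.
A2: add {zulu} — zulu (Max) has zulu→lima.
A3 = A2; e.g. delta (Min) can still go to tango. Fixed point.
zulu ∈ A2, so Max can force the target.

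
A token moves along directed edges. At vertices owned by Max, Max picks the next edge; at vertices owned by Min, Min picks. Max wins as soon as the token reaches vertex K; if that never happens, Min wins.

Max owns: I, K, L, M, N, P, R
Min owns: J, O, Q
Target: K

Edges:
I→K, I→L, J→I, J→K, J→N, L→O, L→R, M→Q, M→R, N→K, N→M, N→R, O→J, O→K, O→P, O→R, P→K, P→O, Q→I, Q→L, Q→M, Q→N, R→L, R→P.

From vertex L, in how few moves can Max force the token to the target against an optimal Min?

3

A0 = {K}
A1: add {I, N, P} — I (Max) has I→K; N (Max) has N→K; P (Max) has P→K.
A2: add {J, R} — J (Min): all of {I, K, N} already in; R (Max) has R→P.
A3: add {L, M, O} — L (Max) has L→R; M (Max) has M→R; O (Min): all of {J, K, P, R} already in.
L enters the attractor at level 3, so Max can force the target in 3 moves from there.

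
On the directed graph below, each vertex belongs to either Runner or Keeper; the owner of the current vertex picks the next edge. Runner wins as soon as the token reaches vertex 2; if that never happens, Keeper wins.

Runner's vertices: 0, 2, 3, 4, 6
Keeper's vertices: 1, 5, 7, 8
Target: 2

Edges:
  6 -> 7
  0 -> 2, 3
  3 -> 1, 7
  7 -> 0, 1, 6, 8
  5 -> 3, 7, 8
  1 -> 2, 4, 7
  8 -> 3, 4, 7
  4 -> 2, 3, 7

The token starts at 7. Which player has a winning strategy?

A0 = {2}
A1: add {0, 4} — 0 (Runner) has 0→2; 4 (Runner) has 4→2.
A2 = A1; e.g. 1 (Keeper) can still go to 7. Fixed point.
7 never enters the attractor, so Keeper can avoid the target forever.

Keeper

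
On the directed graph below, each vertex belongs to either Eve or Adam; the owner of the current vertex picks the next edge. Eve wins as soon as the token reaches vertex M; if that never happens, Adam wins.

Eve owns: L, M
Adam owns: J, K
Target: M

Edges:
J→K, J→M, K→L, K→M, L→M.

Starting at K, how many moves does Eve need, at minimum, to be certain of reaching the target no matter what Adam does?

A0 = {M}
A1: add {L} — L (Eve) has L→M.
A2: add {K} — K (Adam): all of {L, M} already in.
K enters the attractor at level 2, so Eve can force the target in 2 moves from there.

2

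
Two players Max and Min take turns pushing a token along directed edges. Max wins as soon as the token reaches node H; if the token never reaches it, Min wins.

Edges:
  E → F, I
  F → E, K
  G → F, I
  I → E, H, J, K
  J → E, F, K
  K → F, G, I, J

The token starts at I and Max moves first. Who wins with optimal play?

Max

Track states (vertex, player-to-move).
A0 = {(H,Max), (H,Min)}
A1: add {(I,Max)}.
(I,Max) ∈ A1 ⇒ Max forces the target.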